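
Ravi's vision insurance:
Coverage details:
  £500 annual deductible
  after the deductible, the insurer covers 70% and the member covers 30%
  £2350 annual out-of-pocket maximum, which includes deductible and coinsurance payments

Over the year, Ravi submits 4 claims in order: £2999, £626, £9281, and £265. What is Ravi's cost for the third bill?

£912.50

Claim 1 — £2999: deductible takes £500, £2499 remains; member's 30% is £749.70. Member pays £1249.70; OOP now £1249.70.
Claim 2 — £626: deductible already satisfied, so member's share is 30% × £626 = £187.80. Cost to member: £187.80. OOP to date £1437.50.
Claim 3 — £9281: deductible met; 30% of £9281 = £2784.30. That would push OOP to £4221.80, over the £2350 cap, so member pays £2350 − £1437.50 = £912.50.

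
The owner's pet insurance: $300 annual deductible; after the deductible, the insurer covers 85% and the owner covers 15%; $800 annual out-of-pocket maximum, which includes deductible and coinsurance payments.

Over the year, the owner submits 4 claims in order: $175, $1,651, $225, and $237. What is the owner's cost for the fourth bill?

$35.55

Claim 1 ($175): fully absorbed by the deductible. Owner owes $175 (running OOP $175).
Claim 2 ($1,651): $125 finishes the deductible; $1,526 goes to coinsurance; coinsurance $1,526 × 15% = $228.90. Cost to owner: $353.90. OOP to date $528.90.
Claim 3 ($225): deductible already satisfied, so owner's share is 15% × $225 = $33.75. Cost to owner: $33.75. OOP to date $562.65.
Claim 4 ($237): 15% coinsurance on $237 = $35.55. Owner pays $35.55; OOP now $598.20.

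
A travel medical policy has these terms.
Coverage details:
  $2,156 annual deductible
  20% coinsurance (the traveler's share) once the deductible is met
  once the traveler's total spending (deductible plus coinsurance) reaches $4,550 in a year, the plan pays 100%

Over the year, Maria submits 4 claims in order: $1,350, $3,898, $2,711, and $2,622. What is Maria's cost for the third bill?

Claim 1 — $1,350: entire amount goes to the deductible. Traveler pays $1,350; OOP now $1,350.
Claim 2 — $3,898: $806 to deductible, leaving $3,092; coinsurance $3,092 × 20% = $618.40. Traveler owes $1,424.40 (running OOP $2,774.40).
Claim 3 — $2,711: 20% coinsurance on $2,711 = $542.20. Traveler owes $542.20 (running OOP $3,316.60).

$542.20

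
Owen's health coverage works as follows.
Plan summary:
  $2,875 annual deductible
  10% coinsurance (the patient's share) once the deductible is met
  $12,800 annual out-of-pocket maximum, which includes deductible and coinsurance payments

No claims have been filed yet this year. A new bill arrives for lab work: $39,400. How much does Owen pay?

$6,527.50

The full $2,875 deductible is still open; $2,875 of this bill applies to it.
That leaves $39,400 − $2,875 = $36,525 for coinsurance.
10% of $36,525 = $3,652.50 falls to the patient.
Patient responsibility before any cap: $2,875 + $3,652.50 = $6,527.50.
Cumulative spending $0 + $6,527.50 = $6,527.50 stays under the $12,800 maximum.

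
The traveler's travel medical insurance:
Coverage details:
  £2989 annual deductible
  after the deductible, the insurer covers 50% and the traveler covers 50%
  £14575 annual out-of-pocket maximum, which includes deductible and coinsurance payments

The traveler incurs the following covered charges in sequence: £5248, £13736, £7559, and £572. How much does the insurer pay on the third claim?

£3970.50

Claim 1 (£5248): £2989 finishes the deductible; £2259 goes to coinsurance; 50% of £2259 = £1129.50. Traveler owes £4118.50 (running OOP £4118.50). Plan pays £5248 − £4118.50 = £1129.50.
Claim 2 (£13736): 50% coinsurance on £13736 = £6868. Cost to traveler: £6868. OOP to date £10986.50. Insurer: £13736 − £6868 = £6868.
Claim 3 (£7559): deductible met; 50% of £7559 = £3779.50. Adding that to £10986.50 gives £14766, past the £14575 cap; traveler pays only £14575 − £10986.50 = £3588.50. Insurer: £7559 − £3588.50 = £3970.50.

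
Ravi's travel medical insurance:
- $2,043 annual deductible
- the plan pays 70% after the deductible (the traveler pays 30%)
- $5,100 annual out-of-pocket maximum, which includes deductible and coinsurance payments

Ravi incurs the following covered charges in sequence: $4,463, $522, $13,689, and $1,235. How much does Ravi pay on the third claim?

$2,174.40

Bill 1, $4,463: deductible takes $2,043, $2,420 remains; 30% of $2,420 = $726. Traveler pays $2,769; OOP now $2,769.
Bill 2, $522: deductible already satisfied, so traveler's share is 30% × $522 = $156.60. Traveler owes $156.60 (running OOP $2,925.60).
Bill 3, $13,689: deductible already satisfied, so traveler's share is 30% × $13,689 = $4,106.70. Adding that to $2,925.60 gives $7,032.30, past the $5,100 cap; traveler pays only $5,100 − $2,925.60 = $2,174.40.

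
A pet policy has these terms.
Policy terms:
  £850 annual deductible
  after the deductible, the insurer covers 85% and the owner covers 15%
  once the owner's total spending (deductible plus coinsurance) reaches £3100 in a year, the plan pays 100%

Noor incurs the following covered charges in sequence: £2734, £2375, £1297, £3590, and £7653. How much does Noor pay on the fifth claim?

£878.10

Claim 1 — £2734: £850 to deductible, leaving £1884; coinsurance £1884 × 15% = £282.60. Owner pays £1132.60; OOP now £1132.60.
Claim 2 — £2375: deductible met; 15% of £2375 = £356.25. Owner owes £356.25 (running OOP £1488.85).
Claim 3 — £1297: deductible met; 15% of £1297 = £194.55. Cost to owner: £194.55. OOP to date £1683.40.
Claim 4 — £3590: deductible already satisfied, so owner's share is 15% × £3590 = £538.50. Cost to owner: £538.50. OOP to date £2221.90.
Claim 5 — £7653: deductible met; 15% of £7653 = £1147.95. OOP would hit £3369.85 > £3100, so the cap limits the owner to £3100 − £2221.90 = £878.10.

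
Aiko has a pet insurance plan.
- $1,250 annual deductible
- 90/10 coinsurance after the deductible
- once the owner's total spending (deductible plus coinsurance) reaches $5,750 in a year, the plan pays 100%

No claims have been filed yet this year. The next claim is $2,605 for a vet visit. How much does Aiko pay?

$1,385.50

The full $1,250 deductible is still open; $1,250 of this bill applies to it.
That leaves $2,605 − $1,250 = $1,355 for coinsurance.
10% of $1,355 = $135.50 falls to the owner.
Owner responsibility before any cap: $1,250 + $135.50 = $1,385.50.
Cumulative spending $0 + $1,385.50 = $1,385.50 stays under the $5,750 maximum.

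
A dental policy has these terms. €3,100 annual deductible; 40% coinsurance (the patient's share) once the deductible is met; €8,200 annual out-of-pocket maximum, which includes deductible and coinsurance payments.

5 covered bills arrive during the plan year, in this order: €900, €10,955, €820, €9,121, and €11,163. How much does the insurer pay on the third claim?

Claim 1 (€900): fully absorbed by the deductible. Patient pays €900; OOP now €900. Insurer: €900 − €900 = €0.
Claim 2 (€10,955): deductible takes €2,200, €8,755 remains; 40% of €8,755 = €3,502. Cost to patient: €5,702. OOP to date €6,602. Insurer: €10,955 − €5,702 = €5,253.
Claim 3 (€820): deductible met; 40% of €820 = €328. Cost to patient: €328. OOP to date €6,930. Plan pays €820 − €328 = €492.

€492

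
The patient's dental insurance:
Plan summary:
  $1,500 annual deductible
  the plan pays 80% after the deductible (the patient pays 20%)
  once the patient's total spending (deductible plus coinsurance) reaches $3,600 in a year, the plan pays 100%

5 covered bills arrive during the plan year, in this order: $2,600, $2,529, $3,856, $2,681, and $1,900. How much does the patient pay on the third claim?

$771.20

Bill 1, $2,600: deductible takes $1,500, $1,100 remains; patient's 20% is $220. Patient pays $1,720; OOP now $1,720.
Bill 2, $2,529: 20% coinsurance on $2,529 = $505.80. Patient pays $505.80; OOP now $2,225.80.
Bill 3, $3,856: deductible already satisfied, so patient's share is 20% × $3,856 = $771.20. Patient pays $771.20; OOP now $2,997.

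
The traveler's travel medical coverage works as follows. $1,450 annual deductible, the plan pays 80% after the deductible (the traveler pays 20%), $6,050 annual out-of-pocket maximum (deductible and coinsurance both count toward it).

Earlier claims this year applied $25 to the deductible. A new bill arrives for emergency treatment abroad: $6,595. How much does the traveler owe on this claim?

$25 of the $1,450 deductible is already met, leaving $1,425.
The remaining $5,170 (= $6,595 − $1,425) moves to coinsurance.
20% of $5,170 = $1,034 falls to the traveler.
Traveler responsibility before any cap: $1,425 + $1,034 = $2,459.
Cumulative spending $25 + $2,459 = $2,484 stays under the $6,050 maximum.

$2,459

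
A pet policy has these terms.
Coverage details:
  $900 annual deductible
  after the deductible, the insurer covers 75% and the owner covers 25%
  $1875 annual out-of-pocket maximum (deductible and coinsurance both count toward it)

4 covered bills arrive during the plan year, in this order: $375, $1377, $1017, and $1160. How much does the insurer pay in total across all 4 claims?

Claim 1 ($375): entire amount goes to the deductible. Cost to owner: $375. OOP to date $375. Plan pays $375 − $375 = $0.
Claim 2 ($1377): $525 to deductible, leaving $852; owner's 25% is $213. Owner owes $738 (running OOP $1113). Plan pays $1377 − $738 = $639.
Claim 3 ($1017): deductible already satisfied, so owner's share is 25% × $1017 = $254.25. Owner pays $254.25; OOP now $1367.25. Insurer: $1017 − $254.25 = $762.75.
Claim 4 ($1160): deductible already satisfied, so owner's share is 25% × $1160 = $290. Owner owes $290 (running OOP $1657.25). Insurer: $1160 − $290 = $870.
Insurer total = bills − owner's total = $3929 − $1657.25 = $2271.75.

$2271.75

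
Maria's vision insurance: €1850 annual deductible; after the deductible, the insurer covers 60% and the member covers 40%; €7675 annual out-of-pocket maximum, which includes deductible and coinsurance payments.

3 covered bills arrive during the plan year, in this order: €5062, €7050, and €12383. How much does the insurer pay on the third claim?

€10662.80

Claim 1 (€5062): €1850 to deductible, leaving €3212; coinsurance €3212 × 40% = €1284.80. Cost to member: €3134.80. OOP to date €3134.80. Plan pays €5062 − €3134.80 = €1927.20.
Claim 2 (€7050): 40% coinsurance on €7050 = €2820. Member pays €2820; OOP now €5954.80. Insurer: €7050 − €2820 = €4230.
Claim 3 (€12383): deductible already satisfied, so member's share is 40% × €12383 = €4953.20. Adding that to €5954.80 gives €10908, past the €7675 cap; member pays only €7675 − €5954.80 = €1720.20. Insurer: €12383 − €1720.20 = €10662.80.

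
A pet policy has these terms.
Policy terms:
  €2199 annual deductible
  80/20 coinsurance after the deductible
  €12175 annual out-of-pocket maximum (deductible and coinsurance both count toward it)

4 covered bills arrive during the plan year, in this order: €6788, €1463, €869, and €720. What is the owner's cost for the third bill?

€173.80

Bill 1, €6788: €2199 finishes the deductible; €4589 goes to coinsurance; 20% of €4589 = €917.80. Owner owes €3116.80 (running OOP €3116.80).
Bill 2, €1463: deductible met; 20% of €1463 = €292.60. Cost to owner: €292.60. OOP to date €3409.40.
Bill 3, €869: 20% coinsurance on €869 = €173.80. Owner owes €173.80 (running OOP €3583.20).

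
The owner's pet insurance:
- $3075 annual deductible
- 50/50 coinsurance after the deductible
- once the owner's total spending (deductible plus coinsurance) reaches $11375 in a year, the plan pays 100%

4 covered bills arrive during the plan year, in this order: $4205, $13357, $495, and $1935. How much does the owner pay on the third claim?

$247.50

Claim 1 — $4205: $3075 finishes the deductible; $1130 goes to coinsurance; coinsurance $1130 × 50% = $565. Owner owes $3640 (running OOP $3640).
Claim 2 — $13357: 50% coinsurance on $13357 = $6678.50. Owner pays $6678.50; OOP now $10318.50.
Claim 3 — $495: deductible already satisfied, so owner's share is 50% × $495 = $247.50. Owner pays $247.50; OOP now $10566.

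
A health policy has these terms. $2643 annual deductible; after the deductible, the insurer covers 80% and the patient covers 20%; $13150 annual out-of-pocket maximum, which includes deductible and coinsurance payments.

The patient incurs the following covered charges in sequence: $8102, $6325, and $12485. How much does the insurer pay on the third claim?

$9988

Claim 1 ($8102): $2643 to deductible, leaving $5459; 20% of $5459 = $1091.80. Cost to patient: $3734.80. OOP to date $3734.80. Plan pays $8102 − $3734.80 = $4367.20.
Claim 2 ($6325): deductible already satisfied, so patient's share is 20% × $6325 = $1265. Patient owes $1265 (running OOP $4999.80). Plan pays $6325 − $1265 = $5060.
Claim 3 ($12485): deductible met; 20% of $12485 = $2497. Patient pays $2497; OOP now $7496.80. Insurer: $12485 − $2497 = $9988.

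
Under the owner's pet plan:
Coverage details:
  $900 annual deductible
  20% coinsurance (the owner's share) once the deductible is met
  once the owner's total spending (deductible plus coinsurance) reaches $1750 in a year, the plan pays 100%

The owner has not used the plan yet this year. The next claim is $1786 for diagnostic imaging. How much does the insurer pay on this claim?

The full $900 deductible is still open; $900 of this bill applies to it.
The remaining $886 (= $1786 − $900) moves to coinsurance.
20% of $886 = $177.20 falls to the owner.
So the owner owes $900 + $177.20 = $1077.20 before any cap.
Cumulative spending $0 + $1077.20 = $1077.20 stays under the $1750 maximum.
Insurer pays the balance: $1786 − $1077.20 = $708.80.

$708.80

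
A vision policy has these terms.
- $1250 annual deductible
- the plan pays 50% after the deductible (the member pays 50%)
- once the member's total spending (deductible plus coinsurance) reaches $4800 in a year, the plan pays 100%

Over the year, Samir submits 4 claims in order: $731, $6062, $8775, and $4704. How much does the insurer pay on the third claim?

Bill 1, $731: fully absorbed by the deductible. Member owes $731 (running OOP $731). Plan pays $731 − $731 = $0.
Bill 2, $6062: $519 to deductible, leaving $5543; 50% of $5543 = $2771.50. Member pays $3290.50; OOP now $4021.50. Insurer: $6062 − $3290.50 = $2771.50.
Bill 3, $8775: deductible met; 50% of $8775 = $4387.50. OOP would hit $8409 > $4800, so the cap limits the member to $4800 − $4021.50 = $778.50. Plan pays $8775 − $778.50 = $7996.50.

$7996.50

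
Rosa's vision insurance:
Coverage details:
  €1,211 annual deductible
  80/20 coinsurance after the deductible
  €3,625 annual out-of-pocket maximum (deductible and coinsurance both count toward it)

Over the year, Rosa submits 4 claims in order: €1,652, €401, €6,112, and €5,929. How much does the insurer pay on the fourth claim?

Claim 1 — €1,652: €1,211 to deductible, leaving €441; member's 20% is €88.20. Member pays €1,299.20; OOP now €1,299.20. Insurer: €1,652 − €1,299.20 = €352.80.
Claim 2 — €401: deductible already satisfied, so member's share is 20% × €401 = €80.20. Member owes €80.20 (running OOP €1,379.40). Plan pays €401 − €80.20 = €320.80.
Claim 3 — €6,112: deductible already satisfied, so member's share is 20% × €6,112 = €1,222.40. Cost to member: €1,222.40. OOP to date €2,601.80. Insurer: €6,112 − €1,222.40 = €4,889.60.
Claim 4 — €5,929: 20% coinsurance on €5,929 = €1,185.80. That would push OOP to €3,787.60, over the €3,625 cap, so member pays €3,625 − €2,601.80 = €1,023.20. Plan pays €5,929 − €1,023.20 = €4,905.80.

€4,905.80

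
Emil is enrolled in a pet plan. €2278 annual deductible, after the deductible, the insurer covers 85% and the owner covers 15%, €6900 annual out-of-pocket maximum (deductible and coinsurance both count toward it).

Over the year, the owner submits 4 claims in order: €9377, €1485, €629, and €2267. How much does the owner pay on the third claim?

€94.35

Bill 1, €9377: €2278 to deductible, leaving €7099; owner's 15% is €1064.85. Owner pays €3342.85; OOP now €3342.85.
Bill 2, €1485: deductible already satisfied, so owner's share is 15% × €1485 = €222.75. Owner pays €222.75; OOP now €3565.60.
Bill 3, €629: deductible met; 15% of €629 = €94.35. Owner pays €94.35; OOP now €3659.95.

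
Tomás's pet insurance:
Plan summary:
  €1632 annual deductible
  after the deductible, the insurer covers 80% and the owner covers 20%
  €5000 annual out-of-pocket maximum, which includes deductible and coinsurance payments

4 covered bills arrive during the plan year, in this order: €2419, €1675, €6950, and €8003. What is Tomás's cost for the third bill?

€1390

Claim 1 — €2419: €1632 finishes the deductible; €787 goes to coinsurance; coinsurance €787 × 20% = €157.40. Owner pays €1789.40; OOP now €1789.40.
Claim 2 — €1675: 20% coinsurance on €1675 = €335. Owner pays €335; OOP now €2124.40.
Claim 3 — €6950: 20% coinsurance on €6950 = €1390. Owner pays €1390; OOP now €3514.40.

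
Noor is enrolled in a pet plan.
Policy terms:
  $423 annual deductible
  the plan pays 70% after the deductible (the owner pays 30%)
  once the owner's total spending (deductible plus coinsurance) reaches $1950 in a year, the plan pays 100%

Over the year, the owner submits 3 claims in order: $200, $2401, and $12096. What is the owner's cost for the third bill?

Claim 1 — $200: entire amount goes to the deductible. Owner pays $200; OOP now $200.
Claim 2 — $2401: deductible takes $223, $2178 remains; coinsurance $2178 × 30% = $653.40. Owner owes $876.40 (running OOP $1076.40).
Claim 3 — $12096: deductible already satisfied, so owner's share is 30% × $12096 = $3628.80. OOP would hit $4705.20 > $1950, so the cap limits the owner to $1950 − $1076.40 = $873.60.

$873.60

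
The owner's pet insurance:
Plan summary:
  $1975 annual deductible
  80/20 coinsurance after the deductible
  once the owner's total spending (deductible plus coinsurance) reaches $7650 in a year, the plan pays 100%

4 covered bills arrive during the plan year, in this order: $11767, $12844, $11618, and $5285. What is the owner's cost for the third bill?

#1 ($11767): $1975 finishes the deductible; $9792 goes to coinsurance; coinsurance $9792 × 20% = $1958.40. Owner pays $3933.40; OOP now $3933.40.
#2 ($12844): deductible met; 20% of $12844 = $2568.80. Owner pays $2568.80; OOP now $6502.20.
#3 ($11618): deductible already satisfied, so owner's share is 20% × $11618 = $2323.60. OOP would hit $8825.80 > $7650, so the cap limits the owner to $7650 − $6502.20 = $1147.80.

$1147.80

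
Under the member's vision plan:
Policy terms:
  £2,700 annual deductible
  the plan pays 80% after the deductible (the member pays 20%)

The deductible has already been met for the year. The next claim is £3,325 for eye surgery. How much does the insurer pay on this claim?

£2,660

The deductible is already satisfied, so the full bill goes to coinsurance.
Coinsurance: £3,325 × 20% = £665.
Insurer pays the balance: £3,325 − £665 = £2,660.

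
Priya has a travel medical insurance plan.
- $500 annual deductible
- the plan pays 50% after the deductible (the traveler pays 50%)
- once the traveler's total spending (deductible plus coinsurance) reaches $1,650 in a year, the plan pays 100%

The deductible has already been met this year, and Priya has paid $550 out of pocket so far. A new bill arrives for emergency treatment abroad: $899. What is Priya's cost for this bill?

The deductible is already satisfied, so the full bill goes to coinsurance.
Traveler's 50% share of $899 is $449.50.
Total out-of-pocket so far would be $550 + $449.50 = $999.50, below the $1,650 cap — no reduction.

$449.50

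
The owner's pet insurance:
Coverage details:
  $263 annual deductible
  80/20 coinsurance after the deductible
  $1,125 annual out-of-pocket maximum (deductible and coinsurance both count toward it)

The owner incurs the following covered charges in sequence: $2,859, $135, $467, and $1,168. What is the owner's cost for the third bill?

#1 ($2,859): deductible takes $263, $2,596 remains; coinsurance $2,596 × 20% = $519.20. Cost to owner: $782.20. OOP to date $782.20.
#2 ($135): 20% coinsurance on $135 = $27. Owner pays $27; OOP now $809.20.
#3 ($467): 20% coinsurance on $467 = $93.40. Owner owes $93.40 (running OOP $902.60).

$93.40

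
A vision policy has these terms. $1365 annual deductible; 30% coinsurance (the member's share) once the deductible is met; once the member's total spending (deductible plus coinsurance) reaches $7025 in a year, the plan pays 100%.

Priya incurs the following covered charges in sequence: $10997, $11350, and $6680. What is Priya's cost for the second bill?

$2770.40

Claim 1 ($10997): $1365 to deductible, leaving $9632; 30% of $9632 = $2889.60. Member owes $4254.60 (running OOP $4254.60).
Claim 2 ($11350): 30% coinsurance on $11350 = $3405. OOP would hit $7659.60 > $7025, so the cap limits the member to $7025 − $4254.60 = $2770.40.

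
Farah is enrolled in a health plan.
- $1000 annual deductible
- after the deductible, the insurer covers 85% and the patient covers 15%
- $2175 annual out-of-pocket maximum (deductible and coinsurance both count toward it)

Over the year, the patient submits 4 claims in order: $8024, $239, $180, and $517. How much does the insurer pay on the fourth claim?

Claim 1 — $8024: $1000 finishes the deductible; $7024 goes to coinsurance; patient's 15% is $1053.60. Cost to patient: $2053.60. OOP to date $2053.60. Plan pays $8024 − $2053.60 = $5970.40.
Claim 2 — $239: deductible already satisfied, so patient's share is 15% × $239 = $35.85. Cost to patient: $35.85. OOP to date $2089.45. Insurer: $239 − $35.85 = $203.15.
Claim 3 — $180: deductible met; 15% of $180 = $27. Cost to patient: $27. OOP to date $2116.45. Insurer: $180 − $27 = $153.
Claim 4 — $517: deductible already satisfied, so patient's share is 15% × $517 = $77.55. That would push OOP to $2194, over the $2175 cap, so patient pays $2175 − $2116.45 = $58.55. Plan pays $517 − $58.55 = $458.45.

$458.45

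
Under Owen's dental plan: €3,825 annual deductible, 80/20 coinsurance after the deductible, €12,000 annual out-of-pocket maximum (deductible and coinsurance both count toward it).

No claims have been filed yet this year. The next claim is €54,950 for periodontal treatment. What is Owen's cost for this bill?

€12,000

Deductible not yet touched, so the first €3,825 of the bill goes to the deductible.
That leaves €54,950 − €3,825 = €51,125 for coinsurance.
20% of €51,125 = €10,225 falls to the patient.
That puts the patient's cost at €3,825 + €10,225 = €14,050 before any cap.
Adding €14,050 to the €0 already spent would give €14,050, which exceeds the €12,000 cap; the patient pays just €12,000 − €0 = €12,000.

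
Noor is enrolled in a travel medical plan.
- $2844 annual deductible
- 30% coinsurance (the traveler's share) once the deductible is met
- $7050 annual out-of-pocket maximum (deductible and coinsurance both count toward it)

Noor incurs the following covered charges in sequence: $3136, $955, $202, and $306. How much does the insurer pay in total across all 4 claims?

#1 ($3136): $2844 to deductible, leaving $292; coinsurance $292 × 30% = $87.60. Traveler owes $2931.60 (running OOP $2931.60). Insurer: $3136 − $2931.60 = $204.40.
#2 ($955): deductible already satisfied, so traveler's share is 30% × $955 = $286.50. Traveler owes $286.50 (running OOP $3218.10). Plan pays $955 − $286.50 = $668.50.
#3 ($202): deductible already satisfied, so traveler's share is 30% × $202 = $60.60. Cost to traveler: $60.60. OOP to date $3278.70. Insurer: $202 − $60.60 = $141.40.
#4 ($306): deductible met; 30% of $306 = $91.80. Traveler owes $91.80 (running OOP $3370.50). Insurer: $306 − $91.80 = $214.20.
Insurer total: $204.40 + $668.50 + $141.40 + $214.20 = $1228.50.

$1228.50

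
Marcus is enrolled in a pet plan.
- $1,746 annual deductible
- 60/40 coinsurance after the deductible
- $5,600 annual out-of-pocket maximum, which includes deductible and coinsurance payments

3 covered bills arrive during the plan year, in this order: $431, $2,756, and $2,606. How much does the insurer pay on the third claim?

$1,563.60

Claim 1 ($431): all of it applies to the deductible. Cost to owner: $431. OOP to date $431. Insurer: $431 − $431 = $0.
Claim 2 ($2,756): deductible takes $1,315, $1,441 remains; coinsurance $1,441 × 40% = $576.40. Owner owes $1,891.40 (running OOP $2,322.40). Insurer: $2,756 − $1,891.40 = $864.60.
Claim 3 ($2,606): deductible already satisfied, so owner's share is 40% × $2,606 = $1,042.40. Owner pays $1,042.40; OOP now $3,364.80. Plan pays $2,606 − $1,042.40 = $1,563.60.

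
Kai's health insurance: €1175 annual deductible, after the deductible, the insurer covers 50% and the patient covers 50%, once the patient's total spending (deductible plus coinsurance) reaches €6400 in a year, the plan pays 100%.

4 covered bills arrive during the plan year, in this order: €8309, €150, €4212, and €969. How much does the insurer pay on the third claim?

#1 (€8309): €1175 to deductible, leaving €7134; patient's 50% is €3567. Cost to patient: €4742. OOP to date €4742. Plan pays €8309 − €4742 = €3567.
#2 (€150): deductible met; 50% of €150 = €75. Patient owes €75 (running OOP €4817). Insurer: €150 − €75 = €75.
#3 (€4212): deductible already satisfied, so patient's share is 50% × €4212 = €2106. Adding that to €4817 gives €6923, past the €6400 cap; patient pays only €6400 − €4817 = €1583. Insurer: €4212 − €1583 = €2629.

€2629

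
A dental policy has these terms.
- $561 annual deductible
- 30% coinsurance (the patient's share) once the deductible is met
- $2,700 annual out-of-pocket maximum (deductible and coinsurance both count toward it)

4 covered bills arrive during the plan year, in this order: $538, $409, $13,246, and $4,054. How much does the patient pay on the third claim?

#1 ($538): fully absorbed by the deductible. Patient pays $538; OOP now $538.
#2 ($409): $23 finishes the deductible; $386 goes to coinsurance; coinsurance $386 × 30% = $115.80. Cost to patient: $138.80. OOP to date $676.80.
#3 ($13,246): deductible already satisfied, so patient's share is 30% × $13,246 = $3,973.80. That would push OOP to $4,650.60, over the $2,700 cap, so patient pays $2,700 − $676.80 = $2,023.20.

$2,023.20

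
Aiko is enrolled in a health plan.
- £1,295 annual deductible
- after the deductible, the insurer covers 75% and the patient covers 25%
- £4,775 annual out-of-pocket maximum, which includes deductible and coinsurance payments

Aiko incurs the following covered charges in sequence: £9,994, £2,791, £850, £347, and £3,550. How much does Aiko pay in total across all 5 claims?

Claim 1 (£9,994): £1,295 finishes the deductible; £8,699 goes to coinsurance; patient's 25% is £2,174.75. Cost to patient: £3,469.75. OOP to date £3,469.75.
Claim 2 (£2,791): deductible met; 25% of £2,791 = £697.75. Patient pays £697.75; OOP now £4,167.50.
Claim 3 (£850): 25% coinsurance on £850 = £212.50. Patient owes £212.50 (running OOP £4,380).
Claim 4 (£347): deductible already satisfied, so patient's share is 25% × £347 = £86.75. Cost to patient: £86.75. OOP to date £4,466.75.
Claim 5 (£3,550): 25% coinsurance on £3,550 = £887.50. That would push OOP to £5,354.25, over the £4,775 cap, so patient pays £4,775 − £4,466.75 = £308.25.
Summing the patient's payments: £3,469.75 + £697.75 + £212.50 + £86.75 + £308.25 = £4,775.

£4,775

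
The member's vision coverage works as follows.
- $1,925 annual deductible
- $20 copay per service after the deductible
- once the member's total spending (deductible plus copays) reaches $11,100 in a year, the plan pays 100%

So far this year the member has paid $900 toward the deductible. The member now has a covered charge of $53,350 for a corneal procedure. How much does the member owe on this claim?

$1,045

$900 of the $1,925 deductible is already met, leaving $1,025.
After the $1,025 deductible portion, $53,350 − $1,025 = $52,325 is subject to the copay.
Copay on this service: $20.
So the member owes $1,025 + $20 = $1,045 before any cap.
Total out-of-pocket so far would be $900 + $1,045 = $1,945, below the $11,100 cap — no reduction.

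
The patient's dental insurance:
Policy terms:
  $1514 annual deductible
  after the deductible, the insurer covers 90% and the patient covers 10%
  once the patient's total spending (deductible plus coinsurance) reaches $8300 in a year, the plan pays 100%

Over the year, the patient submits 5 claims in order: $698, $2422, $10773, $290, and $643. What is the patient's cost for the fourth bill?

$29

Bill 1, $698: fully absorbed by the deductible. Patient pays $698; OOP now $698.
Bill 2, $2422: $816 finishes the deductible; $1606 goes to coinsurance; 10% of $1606 = $160.60. Patient pays $976.60; OOP now $1674.60.
Bill 3, $10773: deductible already satisfied, so patient's share is 10% × $10773 = $1077.30. Patient owes $1077.30 (running OOP $2751.90).
Bill 4, $290: deductible already satisfied, so patient's share is 10% × $290 = $29. Cost to patient: $29. OOP to date $2780.90.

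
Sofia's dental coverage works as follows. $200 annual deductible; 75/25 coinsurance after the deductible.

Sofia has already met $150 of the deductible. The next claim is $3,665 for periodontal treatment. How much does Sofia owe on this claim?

$953.75

Remaining deductible: $200 − $150 = $50.
After the $50 deductible portion, $3,665 − $50 = $3,615 is subject to coinsurance.
Patient's 25% share of $3,615 is $903.75.
That puts the patient's cost at $50 + $903.75 = $953.75.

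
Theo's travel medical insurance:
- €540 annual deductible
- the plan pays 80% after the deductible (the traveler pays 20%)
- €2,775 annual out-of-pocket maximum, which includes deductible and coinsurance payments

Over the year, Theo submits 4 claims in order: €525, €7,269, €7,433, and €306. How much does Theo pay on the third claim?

Claim 1 — €525: entire amount goes to the deductible. Traveler owes €525 (running OOP €525).
Claim 2 — €7,269: €15 to deductible, leaving €7,254; 20% of €7,254 = €1,450.80. Cost to traveler: €1,465.80. OOP to date €1,990.80.
Claim 3 — €7,433: 20% coinsurance on €7,433 = €1,486.60. Adding that to €1,990.80 gives €3,477.40, past the €2,775 cap; traveler pays only €2,775 − €1,990.80 = €784.20.

€784.20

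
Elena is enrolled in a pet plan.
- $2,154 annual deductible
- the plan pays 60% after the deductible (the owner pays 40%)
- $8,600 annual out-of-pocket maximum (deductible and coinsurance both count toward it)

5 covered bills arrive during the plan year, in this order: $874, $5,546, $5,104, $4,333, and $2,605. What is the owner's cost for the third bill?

#1 ($874): entire amount goes to the deductible. Cost to owner: $874. OOP to date $874.
#2 ($5,546): $1,280 to deductible, leaving $4,266; coinsurance $4,266 × 40% = $1,706.40. Owner owes $2,986.40 (running OOP $3,860.40).
#3 ($5,104): deductible met; 40% of $5,104 = $2,041.60. Cost to owner: $2,041.60. OOP to date $5,902.

$2,041.60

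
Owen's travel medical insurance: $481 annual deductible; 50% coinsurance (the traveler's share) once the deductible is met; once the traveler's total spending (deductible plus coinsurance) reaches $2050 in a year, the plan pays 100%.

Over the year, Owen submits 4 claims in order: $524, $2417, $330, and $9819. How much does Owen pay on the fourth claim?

Bill 1, $524: $481 finishes the deductible; $43 goes to coinsurance; traveler's 50% is $21.50. Traveler owes $502.50 (running OOP $502.50).
Bill 2, $2417: 50% coinsurance on $2417 = $1208.50. Traveler pays $1208.50; OOP now $1711.
Bill 3, $330: deductible met; 50% of $330 = $165. Traveler pays $165; OOP now $1876.
Bill 4, $9819: 50% coinsurance on $9819 = $4909.50. That would push OOP to $6785.50, over the $2050 cap, so traveler pays $2050 − $1876 = $174.

$174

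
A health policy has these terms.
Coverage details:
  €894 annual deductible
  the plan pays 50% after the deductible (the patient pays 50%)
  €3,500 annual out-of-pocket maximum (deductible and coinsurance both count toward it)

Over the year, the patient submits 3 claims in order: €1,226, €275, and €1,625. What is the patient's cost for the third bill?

€812.50

Claim 1 (€1,226): €894 finishes the deductible; €332 goes to coinsurance; patient's 50% is €166. Patient owes €1,060 (running OOP €1,060).
Claim 2 (€275): 50% coinsurance on €275 = €137.50. Patient owes €137.50 (running OOP €1,197.50).
Claim 3 (€1,625): deductible met; 50% of €1,625 = €812.50. Patient owes €812.50 (running OOP €2,010).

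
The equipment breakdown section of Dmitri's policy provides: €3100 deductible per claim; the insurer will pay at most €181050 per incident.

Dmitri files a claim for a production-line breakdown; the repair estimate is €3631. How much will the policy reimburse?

€531

Subtract the deductible: €3631 − €3100 = €531.
That's under the €181050 cap, so the insurer reimburses the full €531.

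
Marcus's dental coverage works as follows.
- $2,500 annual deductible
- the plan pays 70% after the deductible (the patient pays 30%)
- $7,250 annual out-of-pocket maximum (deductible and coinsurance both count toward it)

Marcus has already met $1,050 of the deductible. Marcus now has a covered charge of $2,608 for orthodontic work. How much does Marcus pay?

Deductible still to meet: $2,500 − $1,050 = $1,450.
The remaining $1,158 (= $2,608 − $1,450) moves to coinsurance.
Patient's 30% share of $1,158 is $347.40.
So the patient owes $1,450 + $347.40 = $1,797.40 before any cap.
Year-to-date out-of-pocket becomes $1,050 + $1,797.40 = $2,847.40, still under the $7,250 maximum, so no cap applies.

$1,797.40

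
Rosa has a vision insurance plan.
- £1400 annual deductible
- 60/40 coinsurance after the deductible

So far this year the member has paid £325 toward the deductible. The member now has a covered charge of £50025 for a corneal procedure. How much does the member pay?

£20655

£325 of the £1400 deductible is already met, leaving £1075.
The remaining £48950 (= £50025 − £1075) moves to coinsurance.
Member's 40% share of £48950 is £19580.
Member responsibility: £1075 + £19580 = £20655.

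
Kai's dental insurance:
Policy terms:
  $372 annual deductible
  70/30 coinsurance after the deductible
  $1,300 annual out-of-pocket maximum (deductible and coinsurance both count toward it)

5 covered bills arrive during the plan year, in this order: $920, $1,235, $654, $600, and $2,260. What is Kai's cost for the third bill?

Bill 1, $920: $372 finishes the deductible; $548 goes to coinsurance; 30% of $548 = $164.40. Patient owes $536.40 (running OOP $536.40).
Bill 2, $1,235: deductible already satisfied, so patient's share is 30% × $1,235 = $370.50. Cost to patient: $370.50. OOP to date $906.90.
Bill 3, $654: deductible already satisfied, so patient's share is 30% × $654 = $196.20. Cost to patient: $196.20. OOP to date $1,103.10.

$196.20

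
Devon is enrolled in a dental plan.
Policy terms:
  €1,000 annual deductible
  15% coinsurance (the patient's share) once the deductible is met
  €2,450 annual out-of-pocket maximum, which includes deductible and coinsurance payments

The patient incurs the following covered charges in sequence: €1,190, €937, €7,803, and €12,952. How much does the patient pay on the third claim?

Bill 1, €1,190: deductible takes €1,000, €190 remains; 15% of €190 = €28.50. Cost to patient: €1,028.50. OOP to date €1,028.50.
Bill 2, €937: deductible already satisfied, so patient's share is 15% × €937 = €140.55. Cost to patient: €140.55. OOP to date €1,169.05.
Bill 3, €7,803: 15% coinsurance on €7,803 = €1,170.45. Patient owes €1,170.45 (running OOP €2,339.50).

€1,170.45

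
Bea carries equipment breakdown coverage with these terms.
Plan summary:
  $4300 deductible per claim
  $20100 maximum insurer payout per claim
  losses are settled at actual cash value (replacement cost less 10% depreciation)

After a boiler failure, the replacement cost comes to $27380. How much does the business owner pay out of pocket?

$7280

Actual cash value after 10% depreciation: $27380 × 90% = $24642.
After the deductible, $24642 − $4300 = $20342 remains.
The $20100 per-incident cap binds; insurer pays $20100.
Out of pocket: $27380 − $20100 = $7280.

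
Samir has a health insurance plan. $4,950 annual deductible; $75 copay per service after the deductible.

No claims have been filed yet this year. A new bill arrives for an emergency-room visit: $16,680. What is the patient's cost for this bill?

Deductible not yet touched, so the first $4,950 of the bill goes to the deductible.
That leaves $16,680 − $4,950 = $11,730 for the copay.
Copay on this service: $75.
Patient responsibility: $4,950 + $75 = $5,025.

$5,025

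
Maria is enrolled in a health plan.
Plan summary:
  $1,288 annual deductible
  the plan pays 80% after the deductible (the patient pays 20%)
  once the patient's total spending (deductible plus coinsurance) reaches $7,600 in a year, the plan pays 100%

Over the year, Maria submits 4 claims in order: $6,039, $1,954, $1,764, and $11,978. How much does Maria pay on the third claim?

$352.80

Claim 1 — $6,039: $1,288 finishes the deductible; $4,751 goes to coinsurance; patient's 20% is $950.20. Patient owes $2,238.20 (running OOP $2,238.20).
Claim 2 — $1,954: 20% coinsurance on $1,954 = $390.80. Patient owes $390.80 (running OOP $2,629).
Claim 3 — $1,764: 20% coinsurance on $1,764 = $352.80. Patient pays $352.80; OOP now $2,981.80.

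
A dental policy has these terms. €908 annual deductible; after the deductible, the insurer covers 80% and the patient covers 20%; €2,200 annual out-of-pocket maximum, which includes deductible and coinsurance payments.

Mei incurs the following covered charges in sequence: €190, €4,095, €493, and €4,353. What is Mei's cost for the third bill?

Claim 1 (€190): all of it applies to the deductible. Patient owes €190 (running OOP €190).
Claim 2 (€4,095): €718 finishes the deductible; €3,377 goes to coinsurance; coinsurance €3,377 × 20% = €675.40. Patient pays €1,393.40; OOP now €1,583.40.
Claim 3 (€493): deductible already satisfied, so patient's share is 20% × €493 = €98.60. Patient pays €98.60; OOP now €1,682.

€98.60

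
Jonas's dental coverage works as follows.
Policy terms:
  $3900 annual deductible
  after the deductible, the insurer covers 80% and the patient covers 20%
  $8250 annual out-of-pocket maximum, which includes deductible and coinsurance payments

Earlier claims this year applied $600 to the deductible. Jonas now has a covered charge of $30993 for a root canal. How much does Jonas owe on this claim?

$600 of the $3900 deductible is already met, leaving $3300.
The remaining $27693 (= $30993 − $3300) moves to coinsurance.
Patient's 20% share of $27693 is $5538.60.
Patient responsibility before any cap: $3300 + $5538.60 = $8838.60.
Year-to-date out-of-pocket would reach $600 + $8838.60 = $9438.60, above the $8250 maximum, so the patient pays only $8250 − $600 = $7650.

$7650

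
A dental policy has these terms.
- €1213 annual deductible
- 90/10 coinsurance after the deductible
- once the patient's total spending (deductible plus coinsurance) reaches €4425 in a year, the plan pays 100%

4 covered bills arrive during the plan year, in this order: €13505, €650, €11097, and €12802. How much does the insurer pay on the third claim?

Claim 1 — €13505: €1213 to deductible, leaving €12292; 10% of €12292 = €1229.20. Patient owes €2442.20 (running OOP €2442.20). Plan pays €13505 − €2442.20 = €11062.80.
Claim 2 — €650: deductible already satisfied, so patient's share is 10% × €650 = €65. Patient owes €65 (running OOP €2507.20). Plan pays €650 − €65 = €585.
Claim 3 — €11097: deductible met; 10% of €11097 = €1109.70. Patient pays €1109.70; OOP now €3616.90. Insurer: €11097 − €1109.70 = €9987.30.

€9987.30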